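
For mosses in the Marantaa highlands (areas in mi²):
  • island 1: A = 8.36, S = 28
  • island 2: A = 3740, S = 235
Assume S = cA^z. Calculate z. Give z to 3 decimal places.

0.349

Taking logs: ln S = ln c + z ln A, so z = (ln S₂ − ln S₁)/(ln A₂ − ln A₁).
z = ln(235/28) / ln(3740/8.36) = ln(8.393) / ln(447.4) = 2.1274 / 6.1034 = 0.3486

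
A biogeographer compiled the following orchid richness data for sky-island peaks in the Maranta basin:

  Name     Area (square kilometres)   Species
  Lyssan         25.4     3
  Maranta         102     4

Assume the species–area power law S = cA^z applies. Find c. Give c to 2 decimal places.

z = ln(S₂/S₁) / ln(A₂/A₁) = ln(4/3) / ln(102/25.4) = 0.2877 / 1.3902 = 0.2069
c = S₁ / A₁^z = 3 / 25.4^0.2069 = 3 / 1.953 = 1.536

1.54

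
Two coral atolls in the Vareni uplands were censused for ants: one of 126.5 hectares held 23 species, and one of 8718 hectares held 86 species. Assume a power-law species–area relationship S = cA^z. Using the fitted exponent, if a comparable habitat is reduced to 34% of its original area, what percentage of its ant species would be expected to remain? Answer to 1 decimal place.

71.5%

z = ln(86/23) / ln(8718/126.5) = 1.3189 / 4.2329 = 0.3116
S_new/S_old = (A_new/A_old)^z = 0.34^0.3116 = exp(0.3116 × -1.0788) = 0.7145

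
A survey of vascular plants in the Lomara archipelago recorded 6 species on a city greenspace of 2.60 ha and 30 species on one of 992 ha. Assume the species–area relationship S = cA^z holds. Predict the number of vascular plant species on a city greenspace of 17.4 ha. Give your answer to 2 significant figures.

z = ln(30/6) / ln(992/2.6) = 1.6094 / 5.9442 = 0.2708
c = 6 / 2.6^0.2708 = 6 / 1.295 = 4.632
S₃ = 4.632 × 17.4^0.2708 = 4.632 × 2.167 ≈ 10.04

10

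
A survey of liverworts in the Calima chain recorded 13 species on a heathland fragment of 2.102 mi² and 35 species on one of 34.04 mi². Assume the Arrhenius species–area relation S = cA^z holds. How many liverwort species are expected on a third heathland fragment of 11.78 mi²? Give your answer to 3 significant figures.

z = ln(35/13) / ln(34.04/2.102) = 0.9904 / 2.7846 = 0.3557
c = 13 / 2.102^0.3557 = 13 / 1.302 = 9.981
S₃ = 9.981 × 11.78^0.3557 = 9.981 × 2.404 ≈ 24

24.0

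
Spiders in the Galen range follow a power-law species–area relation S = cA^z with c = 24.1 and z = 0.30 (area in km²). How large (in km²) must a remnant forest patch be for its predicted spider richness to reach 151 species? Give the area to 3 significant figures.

151 = 24.1 × A^0.3  ⇒  A^0.3 = 151/24.1 = 6.266
ln A = ln(6.266) / 0.3 = 1.8351 / 0.3 = 6.1169
A = e^6.1169 ≈ 453.5 km²

453 km²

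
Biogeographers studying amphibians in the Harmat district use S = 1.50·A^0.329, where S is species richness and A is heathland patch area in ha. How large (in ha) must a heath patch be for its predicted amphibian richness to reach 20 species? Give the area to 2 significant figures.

2600 ha

20 = 1.5 × A^0.329  ⇒  A^0.329 = 20/1.5 = 13.33
ln A = ln(13.33) / 0.329 = 2.5903 / 0.329 = 7.8732
A = e^7.8732 ≈ 2626 ha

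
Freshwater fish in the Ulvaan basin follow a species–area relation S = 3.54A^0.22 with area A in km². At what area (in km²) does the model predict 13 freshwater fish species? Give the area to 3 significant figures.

13 = 3.54 × A^0.22  ⇒  A^0.22 = 13/3.54 = 3.672
ln A = ln(3.672) / 0.22 = 1.3008 / 0.22 = 5.9128
A = e^5.9128 ≈ 369.8 km²

370 km²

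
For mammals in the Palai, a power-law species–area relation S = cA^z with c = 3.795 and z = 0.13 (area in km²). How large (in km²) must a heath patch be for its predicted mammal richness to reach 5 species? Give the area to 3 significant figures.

5 = 3.795 × A^0.13  ⇒  A^0.13 = 5/3.795 = 1.318
ln A = ln(1.318) / 0.13 = 0.2758 / 0.13 = 2.1212
A = e^2.1212 ≈ 8.341 km²

8.34 km²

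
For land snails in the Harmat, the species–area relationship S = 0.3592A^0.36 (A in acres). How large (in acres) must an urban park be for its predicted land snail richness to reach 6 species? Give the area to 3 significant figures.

6 = 0.3592 × A^0.36  ⇒  A^0.36 = 6/0.3592 = 16.7
ln A = ln(16.7) / 0.36 = 2.8156 / 0.36 = 7.8212
A = e^7.8212 ≈ 2493 acres

2490 acres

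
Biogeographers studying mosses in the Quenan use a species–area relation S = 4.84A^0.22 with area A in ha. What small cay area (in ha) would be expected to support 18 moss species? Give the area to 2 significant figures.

390 ha

18 = 4.84 × A^0.22  ⇒  A^0.22 = 18/4.84 = 3.719
ln A = ln(3.719) / 0.22 = 1.3135 / 0.22 = 5.9703
A = e^5.9703 ≈ 391.6 ha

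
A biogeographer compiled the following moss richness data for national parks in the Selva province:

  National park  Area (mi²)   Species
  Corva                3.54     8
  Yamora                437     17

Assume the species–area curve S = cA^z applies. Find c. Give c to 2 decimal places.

z = ln(S₂/S₁) / ln(A₂/A₁) = ln(17/8) / ln(437/3.54) = 0.7538 / 4.8158 = 0.1565
c = S₁ / A₁^z = 8 / 3.54^0.1565 = 8 / 1.219 = 6.564

6.56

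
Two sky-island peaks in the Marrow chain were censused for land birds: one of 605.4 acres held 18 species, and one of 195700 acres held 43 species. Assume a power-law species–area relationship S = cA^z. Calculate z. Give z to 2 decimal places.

Taking logs: ln S = ln c + z ln A, so z = (ln S₂ − ln S₁)/(ln A₂ − ln A₁).
z = ln(43/18) / ln(195700/605.4) = ln(2.389) / ln(323.3) = 0.8708 / 5.7784 = 0.1507

0.15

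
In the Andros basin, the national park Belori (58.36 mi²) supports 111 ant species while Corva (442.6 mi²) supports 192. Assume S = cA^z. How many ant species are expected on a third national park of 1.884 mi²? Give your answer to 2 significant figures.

z = ln(192/111) / ln(442.6/58.36) = 0.5480 / 2.0260 = 0.2705
c = 111 / 58.36^0.2705 = 111 / 3.004 = 36.95
S₃ = 36.95 × 1.884^0.2705 = 36.95 × 1.187 ≈ 43.86

44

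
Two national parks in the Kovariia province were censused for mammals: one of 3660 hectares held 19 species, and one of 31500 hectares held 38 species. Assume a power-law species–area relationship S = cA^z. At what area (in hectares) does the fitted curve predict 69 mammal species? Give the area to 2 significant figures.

z = ln(38/19) / ln(31500/3660) = 0.6931 / 2.1525 = 0.3220
c = 19 / 3660^0.3220 = 19 / 14.04 = 1.353
A = (69/1.353)^(1/0.3220) ⇒ ln A = ln(51)/0.3220 = 12.2102
A = e^12.2102 ≈ 200827 hectares

200000 hectares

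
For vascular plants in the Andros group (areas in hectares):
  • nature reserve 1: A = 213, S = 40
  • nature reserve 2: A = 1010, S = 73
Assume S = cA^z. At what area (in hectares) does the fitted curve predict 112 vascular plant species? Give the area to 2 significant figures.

z = ln(73/40) / ln(1010/213) = 0.6016 / 1.5564 = 0.3865
c = 40 / 213^0.3865 = 40 / 7.943 = 5.036
A = (112/5.036)^(1/0.3865) ⇒ ln A = ln(22.24)/0.3865 = 8.0251
A = e^8.0251 ≈ 3057 hectares

3100 hectares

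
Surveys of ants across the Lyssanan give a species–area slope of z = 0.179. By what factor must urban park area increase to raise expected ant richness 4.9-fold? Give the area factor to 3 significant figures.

(A₂/A₁)^0.179 = 4.9, so A₂/A₁ = 4.9^(1/0.179) = 4.9^5.587
ln(A₂/A₁) = ln 4.9 / 0.179 = 1.5892 / 0.179 = 8.8784
A₂/A₁ = e^8.8784 ≈ 7175

7180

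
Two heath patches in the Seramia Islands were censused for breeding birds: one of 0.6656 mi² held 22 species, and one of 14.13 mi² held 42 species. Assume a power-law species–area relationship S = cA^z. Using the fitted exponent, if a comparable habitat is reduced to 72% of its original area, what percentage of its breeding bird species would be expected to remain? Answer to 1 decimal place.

93.3%

z = ln(42/22) / ln(14.13/0.6656) = 0.6466 / 3.0554 = 0.2116
S_new/S_old = (A_new/A_old)^z = 0.72^0.2116 = exp(0.2116 × -0.3285) = 0.9328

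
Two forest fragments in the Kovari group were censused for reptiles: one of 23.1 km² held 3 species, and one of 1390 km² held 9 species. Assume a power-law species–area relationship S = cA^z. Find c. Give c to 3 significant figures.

1.29

z = ln(S₂/S₁) / ln(A₂/A₁) = ln(9/3) / ln(1390/23.1) = 1.0986 / 4.0972 = 0.2681
c = S₁ / A₁^z = 3 / 23.1^0.2681 = 3 / 2.321 = 1.293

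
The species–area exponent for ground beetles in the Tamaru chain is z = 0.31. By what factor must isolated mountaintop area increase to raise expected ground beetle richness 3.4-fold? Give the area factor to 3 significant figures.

(A₂/A₁)^0.31 = 3.4, so A₂/A₁ = 3.4^(1/0.31) = 3.4^3.226
ln(A₂/A₁) = ln 3.4 / 0.31 = 1.2238 / 0.31 = 3.9477
A₂/A₁ = e^3.9477 ≈ 51.81

51.8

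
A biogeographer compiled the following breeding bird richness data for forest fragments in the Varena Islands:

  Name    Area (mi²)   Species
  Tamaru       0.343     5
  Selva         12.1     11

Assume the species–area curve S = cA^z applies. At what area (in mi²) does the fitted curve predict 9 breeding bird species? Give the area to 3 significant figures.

z = ln(11/5) / ln(12.1/0.343) = 0.7885 / 3.5632 = 0.2213
c = 5 / 0.343^0.2213 = 5 / 0.7892 = 6.336
A = (9/6.336)^(1/0.2213) ⇒ ln A = ln(1.421)/0.2213 = 1.5863
A = e^1.5863 ≈ 4.886 mi²

4.89 mi²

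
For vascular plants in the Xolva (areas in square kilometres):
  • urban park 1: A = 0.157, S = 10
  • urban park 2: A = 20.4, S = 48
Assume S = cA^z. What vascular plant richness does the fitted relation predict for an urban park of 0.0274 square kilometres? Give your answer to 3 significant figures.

5.70

z = ln(48/10) / ln(20.4/0.157) = 1.5686 / 4.8670 = 0.3223
c = 10 / 0.157^0.3223 = 10 / 0.5506 = 18.16
S₃ = 18.16 × 0.0274^0.3223 = 18.16 × 0.3137 ≈ 5.697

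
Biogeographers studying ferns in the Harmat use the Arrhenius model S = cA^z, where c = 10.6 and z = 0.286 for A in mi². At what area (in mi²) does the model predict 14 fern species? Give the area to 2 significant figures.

14 = 10.6 × A^0.286  ⇒  A^0.286 = 14/10.6 = 1.321
ln A = ln(1.321) / 0.286 = 0.2782 / 0.286 = 0.9727
A = e^0.9727 ≈ 2.645 mi²

2.6 mi²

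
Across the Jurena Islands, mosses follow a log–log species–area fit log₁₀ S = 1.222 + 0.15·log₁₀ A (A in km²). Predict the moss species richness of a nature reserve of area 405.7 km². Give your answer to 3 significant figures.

S = 16.67 × 405.7^0.15
ln S = ln 16.67 + 0.15 × ln 405.7 = 2.8138 + 0.15 × 6.0056 = 3.7146
S = e^3.7146 ≈ 41.04

41.0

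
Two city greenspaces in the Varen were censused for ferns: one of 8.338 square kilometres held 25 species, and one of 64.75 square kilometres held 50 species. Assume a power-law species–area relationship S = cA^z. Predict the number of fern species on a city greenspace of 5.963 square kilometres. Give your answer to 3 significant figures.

22.3

z = ln(50/25) / ln(64.75/8.338) = 0.6931 / 2.0497 = 0.3382
c = 25 / 8.338^0.3382 = 25 / 2.049 = 12.2
S₃ = 12.2 × 5.963^0.3382 = 12.2 × 1.829 ≈ 22.32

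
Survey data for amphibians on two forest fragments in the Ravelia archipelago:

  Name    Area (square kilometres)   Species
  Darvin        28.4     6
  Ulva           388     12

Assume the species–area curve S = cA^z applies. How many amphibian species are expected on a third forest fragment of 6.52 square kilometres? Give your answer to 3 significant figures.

z = ln(12/6) / ln(388/28.4) = 0.6931 / 2.6146 = 0.2651
c = 6 / 28.4^0.2651 = 6 / 2.428 = 2.471
S₃ = 2.471 × 6.52^0.2651 = 2.471 × 1.644 ≈ 4.062

4.06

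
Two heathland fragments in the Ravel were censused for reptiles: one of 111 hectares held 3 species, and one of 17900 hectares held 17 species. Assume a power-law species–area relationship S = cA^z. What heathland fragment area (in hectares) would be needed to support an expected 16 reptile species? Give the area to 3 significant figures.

z = ln(17/3) / ln(17900/111) = 1.7346 / 5.0830 = 0.3413
c = 3 / 111^0.3413 = 3 / 4.989 = 0.6014
A = (16/0.6014)^(1/0.3413) ⇒ ln A = ln(26.61)/0.3413 = 9.6149
A = e^9.6149 ≈ 14986 hectares

15000 hectares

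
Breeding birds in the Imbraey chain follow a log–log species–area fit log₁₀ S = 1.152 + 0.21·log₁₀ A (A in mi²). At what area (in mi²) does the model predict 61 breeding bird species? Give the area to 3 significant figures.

1040 mi²

61 = 14.19 × A^0.21  ⇒  A^0.21 = 61/14.19 = 4.299
ln A = ln(4.299) / 0.21 = 1.4583 / 0.21 = 6.9443
A = e^6.9443 ≈ 1037 mi²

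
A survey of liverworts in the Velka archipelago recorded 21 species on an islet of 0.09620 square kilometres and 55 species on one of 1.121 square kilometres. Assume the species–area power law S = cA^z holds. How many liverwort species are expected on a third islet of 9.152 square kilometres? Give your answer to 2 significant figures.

z = ln(55/21) / ln(1.121/0.0962) = 0.9628 / 2.4555 = 0.3921
c = 21 / 0.0962^0.3921 = 21 / 0.3993 = 52.59
S₃ = 52.59 × 9.152^0.3921 = 52.59 × 2.382 ≈ 125.3

130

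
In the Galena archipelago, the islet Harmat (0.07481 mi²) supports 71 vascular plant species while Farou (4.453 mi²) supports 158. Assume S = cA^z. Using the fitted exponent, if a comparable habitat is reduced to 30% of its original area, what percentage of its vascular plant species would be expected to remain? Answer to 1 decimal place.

79.0%

z = ln(158/71) / ln(4.453/0.07481) = 0.7999 / 4.0864 = 0.1958
S_new/S_old = (A_new/A_old)^z = 0.3^0.1958 = exp(0.1958 × -1.2040) = 0.79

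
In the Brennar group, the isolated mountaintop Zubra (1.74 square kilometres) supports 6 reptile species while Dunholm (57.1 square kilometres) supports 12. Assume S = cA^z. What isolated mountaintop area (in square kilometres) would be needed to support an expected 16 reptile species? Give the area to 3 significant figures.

243 square kilometres

z = ln(12/6) / ln(57.1/1.74) = 0.6931 / 3.4909 = 0.1986
c = 6 / 1.74^0.1986 = 6 / 1.116 = 5.375
A = (16/5.375)^(1/0.1986) ⇒ ln A = ln(2.977)/0.1986 = 5.4937
A = e^5.4937 ≈ 243.1 square kilometres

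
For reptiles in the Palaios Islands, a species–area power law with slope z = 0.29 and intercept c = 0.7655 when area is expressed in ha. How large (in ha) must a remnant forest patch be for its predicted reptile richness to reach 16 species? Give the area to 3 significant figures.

16 = 0.7655 × A^0.29  ⇒  A^0.29 = 16/0.7655 = 20.9
ln A = ln(20.9) / 0.29 = 3.0398 / 0.29 = 10.4821
A = e^10.4821 ≈ 35672 ha

35700 ha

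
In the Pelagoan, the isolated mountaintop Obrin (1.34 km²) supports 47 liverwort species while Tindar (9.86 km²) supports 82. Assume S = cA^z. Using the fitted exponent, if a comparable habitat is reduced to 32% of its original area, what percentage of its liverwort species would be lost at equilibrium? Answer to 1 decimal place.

z = ln(82/47) / ln(9.86/1.34) = 0.5566 / 1.9958 = 0.2789
S_new/S_old = (A_new/A_old)^z = 0.32^0.2789 = exp(0.2789 × -1.1394) = 0.7278
Fraction lost = 1 − 0.7278 = 0.2722

27.2%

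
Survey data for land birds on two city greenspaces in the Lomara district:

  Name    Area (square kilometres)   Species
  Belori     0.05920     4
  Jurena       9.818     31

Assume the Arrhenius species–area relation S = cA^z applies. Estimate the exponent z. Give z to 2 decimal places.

Taking logs: ln S = ln c + z ln A, so z = (ln S₂ − ln S₁)/(ln A₂ − ln A₁).
z = ln(31/4) / ln(9.818/0.0592) = ln(7.75) / ln(165.8) = 2.0477 / 5.1111 = 0.4006

0.40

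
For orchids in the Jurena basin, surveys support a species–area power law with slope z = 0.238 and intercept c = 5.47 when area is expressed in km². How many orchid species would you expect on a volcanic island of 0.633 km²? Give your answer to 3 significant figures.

S = 5.47 × 0.633^0.238
ln S = ln 5.47 + 0.238 × ln 0.633 = 1.6993 + 0.238 × -0.4573 = 1.5904
S = e^1.5904 ≈ 4.906

4.91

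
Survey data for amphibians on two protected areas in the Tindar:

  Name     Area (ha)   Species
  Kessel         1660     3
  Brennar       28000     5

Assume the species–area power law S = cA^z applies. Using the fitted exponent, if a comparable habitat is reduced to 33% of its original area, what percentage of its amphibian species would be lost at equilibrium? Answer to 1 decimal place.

18.2%

z = ln(5/3) / ln(28000/1660) = 0.5108 / 2.8254 = 0.1808
S_new/S_old = (A_new/A_old)^z = 0.33^0.1808 = exp(0.1808 × -1.1087) = 0.8184
Fraction lost = 1 − 0.8184 = 0.1816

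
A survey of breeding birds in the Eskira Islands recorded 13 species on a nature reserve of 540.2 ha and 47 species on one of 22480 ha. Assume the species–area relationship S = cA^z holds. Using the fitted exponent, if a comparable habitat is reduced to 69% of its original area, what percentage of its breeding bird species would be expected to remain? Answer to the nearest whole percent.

88%

z = ln(47/13) / ln(22480/540.2) = 1.2852 / 3.7284 = 0.3447
S_new/S_old = (A_new/A_old)^z = 0.69^0.3447 = exp(0.3447 × -0.3711) = 0.8799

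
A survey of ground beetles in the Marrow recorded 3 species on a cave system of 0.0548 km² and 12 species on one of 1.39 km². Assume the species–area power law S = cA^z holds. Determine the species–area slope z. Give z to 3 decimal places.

Taking logs: ln S = ln c + z ln A, so z = (ln S₂ − ln S₁)/(ln A₂ − ln A₁).
z = ln(12/3) / ln(1.39/0.0548) = ln(4) / ln(25.36) = 1.3863 / 3.2334 = 0.4287

0.429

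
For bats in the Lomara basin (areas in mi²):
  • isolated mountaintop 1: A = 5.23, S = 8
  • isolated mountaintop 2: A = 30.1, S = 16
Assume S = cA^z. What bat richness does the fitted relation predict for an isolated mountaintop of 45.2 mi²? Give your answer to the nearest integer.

z = ln(16/8) / ln(30.1/5.23) = 0.6931 / 1.7501 = 0.3961
c = 8 / 5.23^0.3961 = 8 / 1.926 = 4.155
S₃ = 4.155 × 45.2^0.3961 = 4.155 × 4.524 ≈ 18.8

19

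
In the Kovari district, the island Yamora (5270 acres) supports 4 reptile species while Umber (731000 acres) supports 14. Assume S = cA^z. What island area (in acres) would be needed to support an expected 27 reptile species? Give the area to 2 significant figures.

9700000 acres

z = ln(14/4) / ln(731000/5270) = 1.2528 / 4.9324 = 0.2540
c = 4 / 5270^0.2540 = 4 / 8.816 = 0.4537
A = (27/0.4537)^(1/0.2540) ⇒ ln A = ln(59.51)/0.2540 = 16.0880
A = e^16.0880 ≈ 9703950 acres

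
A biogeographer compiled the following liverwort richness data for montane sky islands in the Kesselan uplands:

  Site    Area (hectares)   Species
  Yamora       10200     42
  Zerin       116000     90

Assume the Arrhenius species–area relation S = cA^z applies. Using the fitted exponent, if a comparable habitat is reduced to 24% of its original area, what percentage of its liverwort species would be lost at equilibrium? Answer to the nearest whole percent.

z = ln(90/42) / ln(116000/10200) = 0.7621 / 2.4312 = 0.3135
S_new/S_old = (A_new/A_old)^z = 0.24^0.3135 = exp(0.3135 × -1.4271) = 0.6393
Fraction lost = 1 − 0.6393 = 0.3607

36%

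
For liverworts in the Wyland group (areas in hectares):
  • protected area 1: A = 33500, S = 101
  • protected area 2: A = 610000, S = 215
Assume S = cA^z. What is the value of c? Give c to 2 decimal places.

6.70

z = ln(S₂/S₁) / ln(A₂/A₁) = ln(215/101) / ln(610000/33500) = 0.7555 / 2.9019 = 0.2604
c = S₁ / A₁^z = 101 / 33500^0.2604 = 101 / 15.07 = 6.702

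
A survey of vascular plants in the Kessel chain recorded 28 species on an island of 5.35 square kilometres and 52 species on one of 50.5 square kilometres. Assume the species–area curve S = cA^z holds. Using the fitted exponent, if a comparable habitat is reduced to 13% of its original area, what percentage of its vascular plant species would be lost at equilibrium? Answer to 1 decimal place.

z = ln(52/28) / ln(50.5/5.35) = 0.6190 / 2.2449 = 0.2758
S_new/S_old = (A_new/A_old)^z = 0.13^0.2758 = exp(0.2758 × -2.0402) = 0.5697
Fraction lost = 1 − 0.5697 = 0.4303

43.0%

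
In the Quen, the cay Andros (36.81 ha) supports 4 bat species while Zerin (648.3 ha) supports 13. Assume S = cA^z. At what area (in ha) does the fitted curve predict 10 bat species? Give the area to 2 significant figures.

340 ha

z = ln(13/4) / ln(648.3/36.81) = 1.1787 / 2.8686 = 0.4109
c = 4 / 36.81^0.4109 = 4 / 4.4 = 0.9091
A = (10/0.9091)^(1/0.4109) ⇒ ln A = ln(11)/0.4109 = 5.8358
A = e^5.8358 ≈ 342.3 ha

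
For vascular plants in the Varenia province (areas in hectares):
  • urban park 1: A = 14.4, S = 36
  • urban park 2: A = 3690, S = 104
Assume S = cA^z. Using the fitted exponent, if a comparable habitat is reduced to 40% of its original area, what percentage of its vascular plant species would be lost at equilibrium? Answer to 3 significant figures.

z = ln(104/36) / ln(3690/14.4) = 1.0609 / 5.5462 = 0.1913
S_new/S_old = (A_new/A_old)^z = 0.4^0.1913 = exp(0.1913 × -0.9163) = 0.8392
Fraction lost = 1 − 0.8392 = 0.1608

16.1%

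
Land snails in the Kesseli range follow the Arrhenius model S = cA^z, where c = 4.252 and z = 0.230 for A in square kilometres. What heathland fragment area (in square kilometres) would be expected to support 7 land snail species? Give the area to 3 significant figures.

7 = 4.252 × A^0.23  ⇒  A^0.23 = 7/4.252 = 1.646
ln A = ln(1.646) / 0.23 = 0.4985 / 0.23 = 2.1675
A = e^2.1675 ≈ 8.736 square kilometres

8.74 square kilometres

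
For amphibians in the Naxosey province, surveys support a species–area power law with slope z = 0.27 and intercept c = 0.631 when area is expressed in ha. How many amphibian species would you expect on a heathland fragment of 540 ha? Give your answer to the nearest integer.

S = 0.631 × 540^0.27
ln S = ln 0.631 + 0.27 × ln 540 = -0.4604 + 0.27 × 6.2916 = 1.2383
S = e^1.2383 ≈ 3.45

3 species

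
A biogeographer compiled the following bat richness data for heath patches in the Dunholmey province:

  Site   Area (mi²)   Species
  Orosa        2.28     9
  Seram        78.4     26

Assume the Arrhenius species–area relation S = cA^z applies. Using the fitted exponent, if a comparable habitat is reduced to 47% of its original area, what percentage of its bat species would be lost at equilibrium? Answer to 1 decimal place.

z = ln(26/9) / ln(78.4/2.28) = 1.0609 / 3.5376 = 0.2999
S_new/S_old = (A_new/A_old)^z = 0.47^0.2999 = exp(0.2999 × -0.7550) = 0.7974
Fraction lost = 1 − 0.7974 = 0.2026

20.3%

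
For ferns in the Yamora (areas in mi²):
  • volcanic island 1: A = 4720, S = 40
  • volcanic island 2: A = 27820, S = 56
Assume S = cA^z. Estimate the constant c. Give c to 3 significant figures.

z = ln(S₂/S₁) / ln(A₂/A₁) = ln(56/40) / ln(27820/4720) = 0.3365 / 1.7739 = 0.1897
c = S₁ / A₁^z = 40 / 4720^0.1897 = 40 / 4.976 = 8.039

8.04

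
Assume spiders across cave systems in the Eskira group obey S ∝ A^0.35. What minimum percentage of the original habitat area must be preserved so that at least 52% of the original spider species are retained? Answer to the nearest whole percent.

15%

Need (A_new/A_old)^0.35 = 0.52, so A_new/A_old = 0.52^(1/0.35) = 0.52^2.857
ln(A_new/A_old) = ln 0.52 / 0.35 = -0.6539 / 0.35 = -1.8684
A_new/A_old = e^-1.8684 ≈ 0.1544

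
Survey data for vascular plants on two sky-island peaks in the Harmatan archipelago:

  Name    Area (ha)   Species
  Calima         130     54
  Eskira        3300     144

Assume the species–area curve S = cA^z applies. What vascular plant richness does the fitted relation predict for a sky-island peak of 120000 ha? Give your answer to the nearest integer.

428

z = ln(144/54) / ln(3300/130) = 0.9808 / 3.2341 = 0.3033
c = 54 / 130^0.3033 = 54 / 4.376 = 12.34
S₃ = 12.34 × 120000^0.3033 = 12.34 × 34.7 ≈ 428.2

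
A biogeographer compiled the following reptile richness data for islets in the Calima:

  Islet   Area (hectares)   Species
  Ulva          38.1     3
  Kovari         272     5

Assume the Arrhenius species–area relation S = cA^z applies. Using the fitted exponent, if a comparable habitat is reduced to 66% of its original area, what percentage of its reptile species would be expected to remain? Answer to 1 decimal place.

z = ln(5/3) / ln(272/38.1) = 0.5108 / 1.9656 = 0.2599
S_new/S_old = (A_new/A_old)^z = 0.66^0.2599 = exp(0.2599 × -0.4155) = 0.8976

89.8%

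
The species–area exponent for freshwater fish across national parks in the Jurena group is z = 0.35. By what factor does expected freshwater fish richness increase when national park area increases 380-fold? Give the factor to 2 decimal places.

S₂/S₁ = (A₂/A₁)^z = 380^0.35
ln(S₂/S₁) = 0.35 × ln 380 = 0.35 × 5.9402 = 2.0791
S₂/S₁ = e^2.0791 ≈ 7.997

8.00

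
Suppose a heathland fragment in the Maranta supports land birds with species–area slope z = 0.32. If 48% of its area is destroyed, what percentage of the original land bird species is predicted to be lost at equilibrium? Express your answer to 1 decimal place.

18.9%

S_new/S_old = (A_new/A_old)^z = 0.52^0.32
= exp(0.32 × ln 0.52) = exp(0.32 × -0.6539) = exp(-0.2093) ≈ 0.8112
Fraction lost = 1 − 0.8112 = 0.1888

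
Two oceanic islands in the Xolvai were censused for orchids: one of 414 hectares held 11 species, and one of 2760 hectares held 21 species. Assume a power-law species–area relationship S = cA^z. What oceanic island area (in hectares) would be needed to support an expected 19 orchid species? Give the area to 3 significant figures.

2060 hectares

z = ln(21/11) / ln(2760/414) = 0.6466 / 1.8971 = 0.3408
c = 11 / 414^0.3408 = 11 / 7.798 = 1.411
A = (19/1.411)^(1/0.3408) ⇒ ln A = ln(13.47)/0.3408 = 7.6294
A = e^7.6294 ≈ 2058 hectares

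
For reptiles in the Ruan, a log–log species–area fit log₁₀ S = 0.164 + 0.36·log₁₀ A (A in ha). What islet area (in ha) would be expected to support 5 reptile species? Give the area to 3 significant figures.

30.6 ha

5 = 1.459 × A^0.36  ⇒  A^0.36 = 5/1.459 = 3.427
ln A = ln(3.427) / 0.36 = 1.2318 / 0.36 = 3.4217
A = e^3.4217 ≈ 30.62 ha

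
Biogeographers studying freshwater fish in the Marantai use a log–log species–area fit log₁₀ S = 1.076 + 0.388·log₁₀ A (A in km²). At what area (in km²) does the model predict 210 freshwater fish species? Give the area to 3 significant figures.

210 = 11.91 × A^0.388  ⇒  A^0.388 = 210/11.91 = 17.63
ln A = ln(17.63) / 0.388 = 2.8695 / 0.388 = 7.3957
A = e^7.3957 ≈ 1629 km²

1630 km²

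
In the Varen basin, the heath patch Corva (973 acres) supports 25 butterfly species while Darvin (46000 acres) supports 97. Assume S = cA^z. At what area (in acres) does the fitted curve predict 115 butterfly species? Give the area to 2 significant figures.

75000 acres

z = ln(97/25) / ln(46000/973) = 1.3558 / 3.8560 = 0.3516
c = 25 / 973^0.3516 = 25 / 11.24 = 2.225
A = (115/2.225)^(1/0.3516) ⇒ ln A = ln(51.69)/0.3516 = 11.2205
A = e^11.2205 ≈ 74646 acres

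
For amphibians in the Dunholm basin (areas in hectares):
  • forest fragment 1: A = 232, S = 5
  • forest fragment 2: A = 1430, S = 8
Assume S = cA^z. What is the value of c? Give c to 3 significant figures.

z = ln(S₂/S₁) / ln(A₂/A₁) = ln(8/5) / ln(1430/232) = 0.4700 / 1.8187 = 0.2584
c = S₁ / A₁^z = 5 / 232^0.2584 = 5 / 4.086 = 1.224

1.22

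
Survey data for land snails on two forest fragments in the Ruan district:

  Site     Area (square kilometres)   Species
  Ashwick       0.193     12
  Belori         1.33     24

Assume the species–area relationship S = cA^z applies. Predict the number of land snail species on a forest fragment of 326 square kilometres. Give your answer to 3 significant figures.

173

z = ln(24/12) / ln(1.33/0.193) = 0.6931 / 1.9302 = 0.3591
c = 12 / 0.193^0.3591 = 12 / 0.5539 = 21.66
S₃ = 21.66 × 326^0.3591 = 21.66 × 7.989 ≈ 173.1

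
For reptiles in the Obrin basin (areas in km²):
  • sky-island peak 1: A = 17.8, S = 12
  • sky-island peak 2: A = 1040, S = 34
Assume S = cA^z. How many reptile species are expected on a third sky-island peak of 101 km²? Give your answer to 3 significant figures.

18.7

z = ln(34/12) / ln(1040/17.8) = 1.0415 / 4.0678 = 0.2560
c = 12 / 17.8^0.2560 = 12 / 2.09 = 5.742
S₃ = 5.742 × 101^0.2560 = 5.742 × 3.26 ≈ 18.72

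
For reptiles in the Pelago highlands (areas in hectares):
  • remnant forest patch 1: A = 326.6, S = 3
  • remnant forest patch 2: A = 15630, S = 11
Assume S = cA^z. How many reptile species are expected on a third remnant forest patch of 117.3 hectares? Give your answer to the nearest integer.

z = ln(11/3) / ln(15630/326.6) = 1.2993 / 3.8682 = 0.3359
c = 3 / 326.6^0.3359 = 3 / 6.989 = 0.4292
S₃ = 0.4292 × 117.3^0.3359 = 0.4292 × 4.955 ≈ 2.127

2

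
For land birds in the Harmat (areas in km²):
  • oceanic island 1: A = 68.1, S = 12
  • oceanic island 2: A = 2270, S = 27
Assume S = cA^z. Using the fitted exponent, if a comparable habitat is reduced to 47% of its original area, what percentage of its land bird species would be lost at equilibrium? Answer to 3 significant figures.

16.0%

z = ln(27/12) / ln(2270/68.1) = 0.8109 / 3.5066 = 0.2313
S_new/S_old = (A_new/A_old)^z = 0.47^0.2313 = exp(0.2313 × -0.7550) = 0.8398
Fraction lost = 1 − 0.8398 = 0.1602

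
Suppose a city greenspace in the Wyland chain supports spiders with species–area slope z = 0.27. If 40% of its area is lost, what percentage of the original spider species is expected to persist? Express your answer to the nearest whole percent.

S_new/S_old = (A_new/A_old)^z = 0.6^0.27
= exp(0.27 × ln 0.6) = exp(0.27 × -0.5108) = exp(-0.1379) ≈ 0.8712

87%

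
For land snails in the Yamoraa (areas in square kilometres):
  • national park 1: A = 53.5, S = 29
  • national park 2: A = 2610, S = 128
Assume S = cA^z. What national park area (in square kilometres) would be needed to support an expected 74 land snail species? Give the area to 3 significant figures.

622 square kilometres

z = ln(128/29) / ln(2610/53.5) = 1.4847 / 3.8874 = 0.3819
c = 29 / 53.5^0.3819 = 29 / 4.572 = 6.343
A = (74/6.343)^(1/0.3819) ⇒ ln A = ln(11.67)/0.3819 = 6.4324
A = e^6.4324 ≈ 621.7 square kilometres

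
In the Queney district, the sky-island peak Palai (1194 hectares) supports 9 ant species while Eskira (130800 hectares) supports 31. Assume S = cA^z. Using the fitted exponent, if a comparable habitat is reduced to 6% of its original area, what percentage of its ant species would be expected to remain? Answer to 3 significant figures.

47.7%

z = ln(31/9) / ln(130800/1194) = 1.2368 / 4.6964 = 0.2633
S_new/S_old = (A_new/A_old)^z = 0.06^0.2633 = exp(0.2633 × -2.8134) = 0.4767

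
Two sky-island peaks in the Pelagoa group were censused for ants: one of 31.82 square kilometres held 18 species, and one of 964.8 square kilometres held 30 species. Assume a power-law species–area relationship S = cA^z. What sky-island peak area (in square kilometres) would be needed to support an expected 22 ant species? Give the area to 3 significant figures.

122 square kilometres

z = ln(30/18) / ln(964.8/31.82) = 0.5108 / 3.4118 = 0.1497
c = 18 / 31.82^0.1497 = 18 / 1.679 = 10.72
A = (22/10.72)^(1/0.1497) ⇒ ln A = ln(2.052)/0.1497 = 4.8004
A = e^4.8004 ≈ 121.6 square kilometres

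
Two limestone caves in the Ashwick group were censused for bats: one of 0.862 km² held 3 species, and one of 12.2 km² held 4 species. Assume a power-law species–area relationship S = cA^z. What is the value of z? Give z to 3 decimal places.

Taking logs: ln S = ln c + z ln A, so z = (ln S₂ − ln S₁)/(ln A₂ − ln A₁).
z = ln(4/3) / ln(12.2/0.862) = ln(1.333) / ln(14.15) = 0.2877 / 2.6499 = 0.1086

0.109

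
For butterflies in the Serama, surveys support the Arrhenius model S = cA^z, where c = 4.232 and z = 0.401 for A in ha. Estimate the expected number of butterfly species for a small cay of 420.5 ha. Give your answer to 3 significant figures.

47.7

S = 4.232 × 420.5^0.401 = 4.232 × 11.28 ≈ 47.72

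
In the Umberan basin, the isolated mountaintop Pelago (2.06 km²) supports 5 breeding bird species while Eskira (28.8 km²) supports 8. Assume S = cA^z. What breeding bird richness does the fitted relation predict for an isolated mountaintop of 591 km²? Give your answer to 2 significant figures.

14

z = ln(8/5) / ln(28.8/2.06) = 0.4700 / 2.6377 = 0.1782
c = 5 / 2.06^0.1782 = 5 / 1.137 = 4.396
S₃ = 4.396 × 591^0.1782 = 4.396 × 3.118 ≈ 13.71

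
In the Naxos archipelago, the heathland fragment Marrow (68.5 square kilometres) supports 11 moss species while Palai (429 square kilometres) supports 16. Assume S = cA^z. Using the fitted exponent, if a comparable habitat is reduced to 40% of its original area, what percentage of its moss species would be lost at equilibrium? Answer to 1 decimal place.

17.1%

z = ln(16/11) / ln(429/68.5) = 0.3747 / 1.8346 = 0.2042
S_new/S_old = (A_new/A_old)^z = 0.4^0.2042 = exp(0.2042 × -0.9163) = 0.8293
Fraction lost = 1 − 0.8293 = 0.1707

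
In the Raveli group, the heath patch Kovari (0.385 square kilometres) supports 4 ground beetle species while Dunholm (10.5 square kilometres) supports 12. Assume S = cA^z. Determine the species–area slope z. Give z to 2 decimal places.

Taking logs: ln S = ln c + z ln A, so z = (ln S₂ − ln S₁)/(ln A₂ − ln A₁).
z = ln(12/4) / ln(10.5/0.385) = ln(3) / ln(27.27) = 1.0986 / 3.3059 = 0.3323

0.33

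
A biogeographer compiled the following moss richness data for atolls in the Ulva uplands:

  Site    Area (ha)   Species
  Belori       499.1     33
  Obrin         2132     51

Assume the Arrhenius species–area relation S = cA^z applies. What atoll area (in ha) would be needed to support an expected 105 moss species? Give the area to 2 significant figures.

z = ln(51/33) / ln(2132/499.1) = 0.4353 / 1.4520 = 0.2998
c = 33 / 499.1^0.2998 = 33 / 6.441 = 5.124
A = (105/5.124)^(1/0.2998) ⇒ ln A = ln(20.49)/0.2998 = 10.0735
A = e^10.0735 ≈ 23707 ha

24000 ha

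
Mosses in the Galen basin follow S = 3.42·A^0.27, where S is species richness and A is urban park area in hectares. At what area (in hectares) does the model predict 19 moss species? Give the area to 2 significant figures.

19 = 3.42 × A^0.27  ⇒  A^0.27 = 19/3.42 = 5.556
ln A = ln(5.556) / 0.27 = 1.7148 / 0.27 = 6.3511
A = e^6.3511 ≈ 573.1 hectares

570 hectares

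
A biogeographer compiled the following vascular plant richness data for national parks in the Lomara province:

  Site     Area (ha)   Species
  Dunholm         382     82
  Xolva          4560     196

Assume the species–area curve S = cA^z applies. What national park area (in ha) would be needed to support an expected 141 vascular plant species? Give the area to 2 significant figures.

z = ln(196/82) / ln(4560/382) = 0.8714 / 2.4797 = 0.3514
c = 82 / 382^0.3514 = 82 / 8.079 = 10.15
A = (141/10.15)^(1/0.3514) ⇒ ln A = ln(13.89)/0.3514 = 7.4879
A = e^7.4879 ≈ 1786 ha

1800 ha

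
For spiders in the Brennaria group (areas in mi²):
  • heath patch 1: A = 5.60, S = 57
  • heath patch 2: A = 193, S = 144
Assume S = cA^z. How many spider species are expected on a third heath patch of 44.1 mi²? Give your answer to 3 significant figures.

97.8

z = ln(144/57) / ln(193/5.6) = 0.9268 / 3.5399 = 0.2618
c = 57 / 5.6^0.2618 = 57 / 1.57 = 36.31
S₃ = 36.31 × 44.1^0.2618 = 36.31 × 2.695 ≈ 97.84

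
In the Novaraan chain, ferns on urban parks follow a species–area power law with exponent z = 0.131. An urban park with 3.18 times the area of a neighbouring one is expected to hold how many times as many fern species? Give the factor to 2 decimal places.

S₂/S₁ = (A₂/A₁)^z = 3.18^0.131
ln(S₂/S₁) = 0.131 × ln 3.18 = 0.131 × 1.1569 = 0.1516
S₂/S₁ = e^0.1516 ≈ 1.164

1.16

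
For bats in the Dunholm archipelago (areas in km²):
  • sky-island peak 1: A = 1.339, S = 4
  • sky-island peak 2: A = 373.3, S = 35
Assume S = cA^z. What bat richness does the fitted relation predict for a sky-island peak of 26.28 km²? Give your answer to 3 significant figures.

z = ln(35/4) / ln(373.3/1.339) = 2.1691 / 5.6305 = 0.3852
c = 4 / 1.339^0.3852 = 4 / 1.119 = 3.575
S₃ = 3.575 × 26.28^0.3852 = 3.575 × 3.523 ≈ 12.59

12.6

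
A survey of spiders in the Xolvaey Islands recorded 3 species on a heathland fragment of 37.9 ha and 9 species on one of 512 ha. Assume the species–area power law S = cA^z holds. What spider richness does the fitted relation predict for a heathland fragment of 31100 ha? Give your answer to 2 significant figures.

z = ln(9/3) / ln(512/37.9) = 1.0986 / 2.6034 = 0.4220
c = 3 / 37.9^0.4220 = 3 / 4.636 = 0.6471
S₃ = 0.6471 × 31100^0.4220 = 0.6471 × 78.69 ≈ 50.92

51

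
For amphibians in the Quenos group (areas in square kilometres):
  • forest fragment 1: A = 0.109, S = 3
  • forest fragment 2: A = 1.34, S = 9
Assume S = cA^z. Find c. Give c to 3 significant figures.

z = ln(S₂/S₁) / ln(A₂/A₁) = ln(9/3) / ln(1.34/0.109) = 1.0986 / 2.5091 = 0.4379
c = S₁ / A₁^z = 3 / 0.109^0.4379 = 3 / 0.3789 = 7.918

7.92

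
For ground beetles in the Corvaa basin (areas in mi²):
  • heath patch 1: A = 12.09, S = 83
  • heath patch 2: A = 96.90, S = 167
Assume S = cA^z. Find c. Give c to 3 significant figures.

z = ln(S₂/S₁) / ln(A₂/A₁) = ln(167/83) / ln(96.9/12.09) = 0.6992 / 2.0813 = 0.3359
c = S₁ / A₁^z = 83 / 12.09^0.3359 = 83 / 2.31 = 35.93

35.9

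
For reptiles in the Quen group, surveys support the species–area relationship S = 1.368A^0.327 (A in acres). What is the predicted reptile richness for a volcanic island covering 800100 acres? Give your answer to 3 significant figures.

S = 1.368 × 800100^0.327
ln S = ln 1.368 + 0.327 × ln 800100 = 0.3133 + 0.327 × 13.5925 = 4.7581
S = e^4.7581 ≈ 116.5

117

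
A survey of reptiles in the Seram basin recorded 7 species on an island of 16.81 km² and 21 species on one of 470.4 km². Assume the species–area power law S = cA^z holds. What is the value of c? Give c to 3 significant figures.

z = ln(S₂/S₁) / ln(A₂/A₁) = ln(21/7) / ln(470.4/16.81) = 1.0986 / 3.3316 = 0.3298
c = S₁ / A₁^z = 7 / 16.81^0.3298 = 7 / 2.536 = 2.76

2.76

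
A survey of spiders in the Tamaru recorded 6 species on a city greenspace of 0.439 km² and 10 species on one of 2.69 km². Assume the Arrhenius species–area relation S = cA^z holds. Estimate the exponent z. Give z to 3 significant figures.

Taking logs: ln S = ln c + z ln A, so z = (ln S₂ − ln S₁)/(ln A₂ − ln A₁).
z = ln(10/6) / ln(2.69/0.439) = ln(1.667) / ln(6.128) = 0.5108 / 1.8128 = 0.2818

0.282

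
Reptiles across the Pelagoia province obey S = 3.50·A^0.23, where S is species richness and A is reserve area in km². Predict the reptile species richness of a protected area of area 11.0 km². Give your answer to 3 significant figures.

6.08

S = 3.5 × 11^0.23
ln S = ln 3.5 + 0.23 × ln 11 = 1.2528 + 0.23 × 2.3979 = 1.8043
S = e^1.8043 ≈ 6.076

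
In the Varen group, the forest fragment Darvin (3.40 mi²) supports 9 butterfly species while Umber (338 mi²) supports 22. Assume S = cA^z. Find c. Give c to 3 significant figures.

7.10

z = ln(S₂/S₁) / ln(A₂/A₁) = ln(22/9) / ln(338/3.4) = 0.8938 / 4.5993 = 0.1943
c = S₁ / A₁^z = 9 / 3.4^0.1943 = 9 / 1.268 = 7.095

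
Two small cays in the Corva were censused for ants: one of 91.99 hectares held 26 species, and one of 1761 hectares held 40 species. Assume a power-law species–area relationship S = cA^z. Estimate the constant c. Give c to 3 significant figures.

z = ln(S₂/S₁) / ln(A₂/A₁) = ln(40/26) / ln(1761/91.99) = 0.4308 / 2.9520 = 0.1459
c = S₁ / A₁^z = 26 / 91.99^0.1459 = 26 / 1.935 = 13.44

13.4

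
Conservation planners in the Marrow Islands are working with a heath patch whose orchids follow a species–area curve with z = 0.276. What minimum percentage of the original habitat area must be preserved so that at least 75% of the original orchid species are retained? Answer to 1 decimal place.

35.3%

Need (A_new/A_old)^0.276 = 0.75, so A_new/A_old = 0.75^(1/0.276) = 0.75^3.623
ln(A_new/A_old) = ln 0.75 / 0.276 = -0.2877 / 0.276 = -1.0423
A_new/A_old = e^-1.0423 ≈ 0.3526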